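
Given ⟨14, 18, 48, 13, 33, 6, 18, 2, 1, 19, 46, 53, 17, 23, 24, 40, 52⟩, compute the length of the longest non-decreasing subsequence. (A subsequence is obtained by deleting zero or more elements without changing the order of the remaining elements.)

8

One longest non-decreasing subsequence is 14, 18, 18, 19, 23, 24, 40, 52 (positions 1,2,7,10,14,15,16,17), of length 8; no longer one exists.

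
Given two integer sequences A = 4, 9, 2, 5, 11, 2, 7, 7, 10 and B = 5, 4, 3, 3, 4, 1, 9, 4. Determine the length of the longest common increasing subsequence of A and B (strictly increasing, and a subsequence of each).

For each value that appears in both, track the longest common increasing run ending there.
The best achievable length is 2; one witness is 4, 9 (A-positions 1,2, B-positions 2,7).

2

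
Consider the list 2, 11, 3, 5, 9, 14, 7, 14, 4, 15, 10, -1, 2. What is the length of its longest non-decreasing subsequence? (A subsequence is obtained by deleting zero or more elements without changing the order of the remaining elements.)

Let dp[i] be the longest non-decreasing subsequence ending at position i. Then dp = [1, 2, 2, 3, 4, 5, 4, 6, 3, 7, 5, 1, 2].
The maximum is 7; one witness is 2, 3, 5, 9, 14, 14, 15 at positions 1,3,4,5,6,8,10.

7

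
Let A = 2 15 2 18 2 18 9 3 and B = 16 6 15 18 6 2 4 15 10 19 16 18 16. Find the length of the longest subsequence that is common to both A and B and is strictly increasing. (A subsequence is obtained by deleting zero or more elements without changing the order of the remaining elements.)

For each value that appears in both, track the longest common increasing run ending there.
The best achievable length is 3; one witness is 2, 15, 18 (A-positions 1,2,4, B-positions 6,8,12).

3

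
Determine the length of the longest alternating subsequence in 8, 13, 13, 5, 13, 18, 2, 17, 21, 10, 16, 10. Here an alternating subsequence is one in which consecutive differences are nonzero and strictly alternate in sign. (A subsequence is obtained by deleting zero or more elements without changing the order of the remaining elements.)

Track the best alternating length ending on an up-step vs a down-step at each position: up/down = 1/1, 2/1, 2/1, 1/3, 4/1, 4/1, 1/5, 6/5, 6/1, 6/7, 8/7, 6/9.
The maximum over both is 9; one such subsequence is 8, 13, 5, 13, 2, 17, 10, 16, 10.

9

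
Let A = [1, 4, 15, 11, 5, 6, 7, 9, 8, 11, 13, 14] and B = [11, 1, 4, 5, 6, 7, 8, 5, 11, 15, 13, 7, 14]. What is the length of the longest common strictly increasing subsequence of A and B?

For each value that appears in both, track the longest common increasing run ending there.
The best achievable length is 9; one witness is 1, 4, 5, 6, 7, 8, 11, 13, 14 (A-positions 1,2,5,6,7,9,10,11,12, B-positions 2,3,4,5,6,7,9,11,13).

9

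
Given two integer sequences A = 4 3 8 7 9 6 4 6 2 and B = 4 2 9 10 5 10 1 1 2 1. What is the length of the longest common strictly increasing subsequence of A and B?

2

For each value that appears in both, track the longest common increasing run ending there.
The best achievable length is 2; one witness is 4, 9 (A-positions 1,5, B-positions 1,3).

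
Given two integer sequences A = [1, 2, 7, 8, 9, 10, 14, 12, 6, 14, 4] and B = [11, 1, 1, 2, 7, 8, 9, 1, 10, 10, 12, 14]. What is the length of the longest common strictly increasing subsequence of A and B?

8

A longest common strictly increasing subsequence is 1, 2, 7, 8, 9, 10, 12, 14 (length 8); it appears in order in both A and B, and no longer such subsequence exists.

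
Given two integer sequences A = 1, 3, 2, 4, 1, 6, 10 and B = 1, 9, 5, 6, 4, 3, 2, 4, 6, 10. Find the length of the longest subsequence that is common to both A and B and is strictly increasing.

For each value that appears in both, track the longest common increasing run ending there.
The best achievable length is 5; one witness is 1, 3, 4, 6, 10 (A-positions 1,2,4,6,7, B-positions 1,6,8,9,10).

5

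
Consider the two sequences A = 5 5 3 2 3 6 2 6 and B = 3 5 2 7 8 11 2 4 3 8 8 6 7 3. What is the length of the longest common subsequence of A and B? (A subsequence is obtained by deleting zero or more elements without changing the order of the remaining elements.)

4

Backtracking the LCS table gives one alignment: 5 (A1,B2) → 2 (A4,B7) → 3 (A5,B9) → 6 (A6,B12).
So the longest common subsequence has length 4.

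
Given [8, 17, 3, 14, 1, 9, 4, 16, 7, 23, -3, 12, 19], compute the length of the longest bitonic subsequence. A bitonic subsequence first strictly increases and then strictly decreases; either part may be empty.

6

Let inc[i] be the LIS ending at i and dec[i] the longest strictly decreasing subsequence starting at i. inc = [1, 2, 1, 2, 1, 2, 2, 3, 3, 4, 1, 4, 5], dec = [4, 5, 3, 4, 2, 3, 2, 3, 2, 2, 1, 1, 1].
max_i inc[i]+dec[i]−1 = 6, with one witness 8, 17, 14, 9, 7, -3.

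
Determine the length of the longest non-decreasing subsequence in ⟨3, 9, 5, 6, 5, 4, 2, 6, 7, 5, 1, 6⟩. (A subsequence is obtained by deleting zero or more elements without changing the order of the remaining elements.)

5

Let dp[i] be the longest non-decreasing subsequence ending at position i. Then dp = [1, 2, 2, 3, 3, 2, 1, 4, 5, 4, 1, 5].
The maximum is 5; one witness is 3, 5, 6, 6, 7 at positions 1,3,4,8,9.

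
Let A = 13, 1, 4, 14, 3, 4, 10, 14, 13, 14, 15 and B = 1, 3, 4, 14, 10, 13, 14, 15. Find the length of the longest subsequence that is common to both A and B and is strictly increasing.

7

For each value that appears in both, track the longest common increasing run ending there.
The best achievable length is 7; one witness is 1, 3, 4, 10, 13, 14, 15 (A-positions 2,5,6,7,9,10,11, B-positions 1,2,3,5,6,7,8).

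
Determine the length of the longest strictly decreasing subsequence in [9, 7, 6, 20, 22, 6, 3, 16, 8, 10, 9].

Let dp[i] be the longest decreasing subsequence ending at position i. Then dp = [1, 2, 3, 1, 1, 3, 4, 2, 3, 3, 4].
The maximum is 4; one witness is 9, 7, 6, 3 at positions 1,2,3,7.

4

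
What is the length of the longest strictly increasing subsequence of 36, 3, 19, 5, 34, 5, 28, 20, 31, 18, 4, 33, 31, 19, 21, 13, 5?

Let dp[i] be the longest increasing subsequence ending at position i. Then dp = [1, 1, 2, 2, 3, 2, 3, 3, 4, 3, 2, 5, 4, 4, 5, 3, 3].
The maximum is 5; one witness is 3, 19, 28, 31, 33 at positions 2,3,7,9,12.

5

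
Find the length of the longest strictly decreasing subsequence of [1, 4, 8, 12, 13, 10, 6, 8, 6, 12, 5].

5

Let dp[i] be the longest decreasing subsequence ending at position i. Then dp = [1, 1, 1, 1, 1, 2, 3, 3, 4, 2, 5].
The maximum is 5; one witness is 12, 10, 8, 6, 5 at positions 4,6,8,9,11.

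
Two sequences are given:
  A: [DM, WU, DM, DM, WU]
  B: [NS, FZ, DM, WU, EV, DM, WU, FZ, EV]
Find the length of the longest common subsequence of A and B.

Backtracking the LCS table gives one alignment: DM (A1,B3) → WU (A2,B4) → DM (A4,B6) → WU (A5,B7).
So the longest common subsequence has length 4.

4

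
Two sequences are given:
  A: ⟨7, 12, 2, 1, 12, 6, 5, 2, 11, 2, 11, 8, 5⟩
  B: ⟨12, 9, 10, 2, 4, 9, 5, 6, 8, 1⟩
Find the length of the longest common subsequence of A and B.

Backtracking the LCS table gives one alignment: 12 (A2,B1) → 2 (A3,B4) → 6 (A6,B8) → 8 (A12,B9).
So the longest common subsequence has length 4.

4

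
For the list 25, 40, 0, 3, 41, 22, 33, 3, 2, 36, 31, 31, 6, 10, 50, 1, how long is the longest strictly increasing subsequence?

6

Scanning left to right, the best length ending at each element is: 25→1, 40→2, 0→1, 3→2, 41→3, 22→3, 33→4, 3→2, 2→2, 36→5, 31→4, 31→4, 6→3, 10→4, 50→6, 1→2.
So the longest increasing subsequence has length 6, e.g. 0, 3, 22, 33, 36, 50.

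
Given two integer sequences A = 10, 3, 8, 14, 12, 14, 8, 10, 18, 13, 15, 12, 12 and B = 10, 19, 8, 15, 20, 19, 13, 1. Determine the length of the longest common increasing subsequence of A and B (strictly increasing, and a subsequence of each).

2

For each value that appears in both, track the longest common increasing run ending there.
The best achievable length is 2; one witness is 10, 15 (A-positions 1,11, B-positions 1,4).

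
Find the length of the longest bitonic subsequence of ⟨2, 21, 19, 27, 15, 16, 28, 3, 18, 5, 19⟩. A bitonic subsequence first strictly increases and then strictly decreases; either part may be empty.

6

One longest bitonic subsequence is 2, 21, 27, 28, 18, 5 (positions 1,2,4,7,9,10): it rises to 28 then falls. Length 6 is optimal.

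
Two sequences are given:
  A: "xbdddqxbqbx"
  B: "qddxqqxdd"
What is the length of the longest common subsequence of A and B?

A longest common subsequence is ddqqx (length 5); the LCS DP confirms no longer common subsequence exists.

5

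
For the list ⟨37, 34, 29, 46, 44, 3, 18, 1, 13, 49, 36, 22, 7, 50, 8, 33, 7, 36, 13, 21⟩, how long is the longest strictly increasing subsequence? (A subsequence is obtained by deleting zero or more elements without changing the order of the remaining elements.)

5

One longest increasing subsequence is 3, 18, 22, 33, 36 (positions 6,7,12,16,18), of length 5; no longer one exists.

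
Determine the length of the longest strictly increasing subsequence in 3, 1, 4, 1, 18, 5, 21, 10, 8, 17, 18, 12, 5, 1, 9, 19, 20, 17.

Scanning left to right, the best length ending at each element is: 3→1, 1→1, 4→2, 1→1, 18→3, 5→3, 21→4, 10→4, 8→4, 17→5, 18→6, 12→5, 5→3, 1→1, 9→5, 19→7, 20→8, 17→6.
So the longest increasing subsequence has length 8, e.g. 3, 4, 5, 10, 17, 18, 19, 20.

8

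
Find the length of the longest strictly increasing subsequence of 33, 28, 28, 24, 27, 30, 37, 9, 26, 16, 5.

One longest increasing subsequence is 24, 27, 30, 37 (positions 4,5,6,7), of length 4; no longer one exists.

4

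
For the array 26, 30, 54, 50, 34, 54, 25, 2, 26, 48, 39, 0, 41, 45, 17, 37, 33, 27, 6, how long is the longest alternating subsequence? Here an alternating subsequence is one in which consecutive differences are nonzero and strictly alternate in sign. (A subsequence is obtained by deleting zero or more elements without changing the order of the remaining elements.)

Track the best alternating length ending on an up-step vs a down-step at each position: up/down = 1/1, 2/1, 2/1, 2/3, 2/3, 4/1, 1/5, 1/5, 6/5, 6/5, 6/7, 1/7, 8/7, 8/7, 8/9, 10/9, 10/11, 10/11, 8/11.
The maximum over both is 11; one such subsequence is 26, 54, 50, 54, 25, 48, 39, 41, 17, 37, 33.

11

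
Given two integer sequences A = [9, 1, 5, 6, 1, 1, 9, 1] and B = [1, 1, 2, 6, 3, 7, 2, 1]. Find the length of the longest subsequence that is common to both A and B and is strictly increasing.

2

A longest common strictly increasing subsequence is 1, 6 (length 2); it appears in order in both A and B, and no longer such subsequence exists.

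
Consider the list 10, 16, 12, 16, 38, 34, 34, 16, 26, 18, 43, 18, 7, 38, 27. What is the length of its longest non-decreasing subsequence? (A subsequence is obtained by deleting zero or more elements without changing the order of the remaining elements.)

7

Let dp[i] be the longest non-decreasing subsequence ending at position i. Then dp = [1, 2, 2, 3, 4, 4, 5, 4, 5, 5, 6, 6, 1, 7, 7].
The maximum is 7; one witness is 10, 16, 16, 16, 18, 18, 38 at positions 1,2,4,8,10,12,14.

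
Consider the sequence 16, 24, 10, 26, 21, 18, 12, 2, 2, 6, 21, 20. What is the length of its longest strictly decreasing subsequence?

Scanning left to right, the best length ending at each element is: 16→1, 24→1, 10→2, 26→1, 21→2, 18→3, 12→4, 2→5, 2→5, 6→5, 21→2, 20→3.
So the longest decreasing subsequence has length 5, e.g. 24, 21, 18, 12, 2.

5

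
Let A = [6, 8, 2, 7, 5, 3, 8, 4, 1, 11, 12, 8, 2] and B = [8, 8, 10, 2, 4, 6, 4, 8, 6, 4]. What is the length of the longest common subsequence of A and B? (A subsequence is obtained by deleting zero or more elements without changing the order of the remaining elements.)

4

A longest common subsequence is 8, 2, 8, 4 (length 4); the LCS DP confirms no longer common subsequence exists.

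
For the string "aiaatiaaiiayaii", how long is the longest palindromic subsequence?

10

Using dp[i][j] = 2 + dp[i+1][j−1] if the ends match, else max(dp[i+1][j], dp[i][j−1]):
dp[1][15] = 10. A witness is iiaaiiaaii at positions 2,6,7,8,9,10,11,13,14,15.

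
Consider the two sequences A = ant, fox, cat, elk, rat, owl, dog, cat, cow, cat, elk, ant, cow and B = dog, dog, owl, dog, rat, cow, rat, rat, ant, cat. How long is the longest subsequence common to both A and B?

4

A longest common subsequence is owl, dog, cow, cat (length 4); the LCS DP confirms no longer common subsequence exists.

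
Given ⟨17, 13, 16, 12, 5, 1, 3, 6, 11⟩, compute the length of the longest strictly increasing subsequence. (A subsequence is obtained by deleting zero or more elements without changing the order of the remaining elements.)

One longest increasing subsequence is 1, 3, 6, 11 (positions 6,7,8,9), of length 4; no longer one exists.

4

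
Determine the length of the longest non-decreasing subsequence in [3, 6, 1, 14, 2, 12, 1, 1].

3

Scanning left to right, the best length ending at each element is: 3→1, 6→2, 1→1, 14→3, 2→2, 12→3, 1→2, 1→3.
So the longest non-decreasing subsequence has length 3, e.g. 3, 6, 14.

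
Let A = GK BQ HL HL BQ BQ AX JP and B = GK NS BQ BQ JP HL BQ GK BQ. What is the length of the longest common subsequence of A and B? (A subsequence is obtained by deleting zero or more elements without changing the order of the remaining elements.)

Backtracking the LCS table gives one alignment: GK (A1,B1) → BQ (A2,B4) → HL (A4,B6) → BQ (A5,B7) → BQ (A6,B9).
So the longest common subsequence has length 5.

5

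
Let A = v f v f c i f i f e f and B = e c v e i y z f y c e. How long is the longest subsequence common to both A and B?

A longest common subsequence is vfce (length 4); the LCS DP confirms no longer common subsequence exists.

4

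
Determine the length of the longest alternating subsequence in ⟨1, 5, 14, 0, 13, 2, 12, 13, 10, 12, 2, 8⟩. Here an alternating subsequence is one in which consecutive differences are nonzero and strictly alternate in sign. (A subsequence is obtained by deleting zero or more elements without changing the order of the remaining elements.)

A longest alternating subsequence is 1, 5, 0, 13, 2, 12, 10, 12, 2, 8 (positions 1,2,4,5,6,7,9,10,11,12); its 9 consecutive differences strictly alternate in sign, and length 10 is optimal.

10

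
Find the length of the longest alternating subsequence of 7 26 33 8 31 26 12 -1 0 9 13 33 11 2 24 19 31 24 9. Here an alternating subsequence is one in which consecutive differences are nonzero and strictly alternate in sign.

Track the best alternating length ending on an up-step vs a down-step at each position: up/down = 1/1, 2/1, 2/1, 2/3, 4/3, 4/5, 4/5, 1/5, 6/5, 6/5, 6/5, 6/1, 6/7, 6/7, 8/7, 8/9, 10/7, 10/11, 8/11.
The maximum over both is 11; one such subsequence is 7, 26, 8, 31, 12, 13, 11, 24, 19, 31, 24.

11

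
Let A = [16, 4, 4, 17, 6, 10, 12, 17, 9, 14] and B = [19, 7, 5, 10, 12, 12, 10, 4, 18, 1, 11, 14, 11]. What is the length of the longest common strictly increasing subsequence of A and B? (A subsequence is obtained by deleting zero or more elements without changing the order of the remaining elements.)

A longest common strictly increasing subsequence is 10, 12, 14 (length 3); it appears in order in both A and B, and no longer such subsequence exists.

3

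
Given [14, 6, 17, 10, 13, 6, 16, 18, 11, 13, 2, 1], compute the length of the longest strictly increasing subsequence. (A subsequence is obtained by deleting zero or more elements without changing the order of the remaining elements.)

Let dp[i] be the longest increasing subsequence ending at position i. Then dp = [1, 1, 2, 2, 3, 1, 4, 5, 3, 4, 1, 1].
The maximum is 5; one witness is 6, 10, 13, 16, 18 at positions 2,4,5,7,8.

5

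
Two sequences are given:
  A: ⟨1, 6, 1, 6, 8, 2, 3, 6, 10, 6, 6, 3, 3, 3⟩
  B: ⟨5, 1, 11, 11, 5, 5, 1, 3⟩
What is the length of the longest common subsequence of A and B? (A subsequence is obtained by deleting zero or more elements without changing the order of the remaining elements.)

Backtracking the LCS table gives one alignment: 1 (A1,B2) → 1 (A3,B7) → 3 (A14,B8).
So the longest common subsequence has length 3.

3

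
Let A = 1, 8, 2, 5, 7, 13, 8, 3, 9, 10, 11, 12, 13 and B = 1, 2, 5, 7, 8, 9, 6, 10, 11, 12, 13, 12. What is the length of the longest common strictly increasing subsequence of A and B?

For each value that appears in both, track the longest common increasing run ending there.
The best achievable length is 10; one witness is 1, 2, 5, 7, 8, 9, 10, 11, 12, 13 (A-positions 1,3,4,5,7,9,10,11,12,13, B-positions 1,2,3,4,5,6,8,9,10,11).

10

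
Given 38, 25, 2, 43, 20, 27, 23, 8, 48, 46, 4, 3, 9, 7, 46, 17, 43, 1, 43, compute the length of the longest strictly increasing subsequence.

Scanning left to right, the best length ending at each element is: 38→1, 25→1, 2→1, 43→2, 20→2, 27→3, 23→3, 8→2, 48→4, 46→4, 4→2, 3→2, 9→3, 7→3, 46→4, 17→4, 43→5, 1→1, 43→5.
So the longest increasing subsequence has length 5, e.g. 2, 8, 9, 17, 43.

5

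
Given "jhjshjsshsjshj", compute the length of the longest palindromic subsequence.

12

Using dp[i][j] = 2 + dp[i+1][j−1] if the ends match, else max(dp[i+1][j], dp[i][j−1]):
dp[1][14] = 12. A witness is jhjshsshsjhj at positions 1,2,3,4,5,7,8,9,10,11,13,14.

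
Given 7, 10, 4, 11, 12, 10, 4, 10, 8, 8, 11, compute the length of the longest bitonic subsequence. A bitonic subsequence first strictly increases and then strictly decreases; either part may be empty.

Let inc[i] be the LIS ending at i and dec[i] the longest strictly decreasing subsequence starting at i. inc = [1, 2, 1, 3, 4, 2, 1, 2, 2, 2, 3], dec = [2, 2, 1, 3, 3, 2, 1, 2, 1, 1, 1].
max_i inc[i]+dec[i]−1 = 6, with one witness 7, 10, 11, 12, 10, 8.

6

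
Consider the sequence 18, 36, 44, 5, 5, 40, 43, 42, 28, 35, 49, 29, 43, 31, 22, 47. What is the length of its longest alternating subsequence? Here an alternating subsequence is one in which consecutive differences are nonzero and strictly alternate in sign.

A longest alternating subsequence is 18, 36, 5, 40, 28, 35, 29, 43, 31, 47 (positions 1,2,4,6,9,10,12,13,14,16); its 9 consecutive differences strictly alternate in sign, and length 10 is optimal.

10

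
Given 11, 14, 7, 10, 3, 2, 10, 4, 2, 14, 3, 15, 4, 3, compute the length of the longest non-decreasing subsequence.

5

One longest non-decreasing subsequence is 7, 10, 10, 14, 15 (positions 3,4,7,10,12), of length 5; no longer one exists.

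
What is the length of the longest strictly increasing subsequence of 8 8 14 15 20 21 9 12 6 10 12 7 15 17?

One longest increasing subsequence is 8, 9, 10, 12, 15, 17 (positions 1,7,10,11,13,14), of length 6; no longer one exists.

6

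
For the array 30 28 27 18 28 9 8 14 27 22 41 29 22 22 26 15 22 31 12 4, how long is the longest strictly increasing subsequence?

One longest increasing subsequence is 9, 14, 27, 29, 31 (positions 6,8,9,12,18), of length 5; no longer one exists.

5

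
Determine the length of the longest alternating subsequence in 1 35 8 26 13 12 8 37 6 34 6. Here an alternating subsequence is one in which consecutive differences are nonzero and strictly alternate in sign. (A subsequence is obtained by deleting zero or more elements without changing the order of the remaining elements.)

Track the best alternating length ending on an up-step vs a down-step at each position: up/down = 1/1, 2/1, 2/3, 4/3, 4/5, 4/5, 2/5, 6/1, 2/7, 8/7, 2/9.
The maximum over both is 9; one such subsequence is 1, 35, 8, 26, 13, 37, 6, 34, 6.

9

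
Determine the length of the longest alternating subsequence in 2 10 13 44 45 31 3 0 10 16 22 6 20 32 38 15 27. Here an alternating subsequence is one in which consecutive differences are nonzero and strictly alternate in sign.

8

A longest alternating subsequence is 2, 10, 3, 10, 6, 20, 15, 27 (positions 1,2,7,9,12,13,16,17); its 7 consecutive differences strictly alternate in sign, and length 8 is optimal.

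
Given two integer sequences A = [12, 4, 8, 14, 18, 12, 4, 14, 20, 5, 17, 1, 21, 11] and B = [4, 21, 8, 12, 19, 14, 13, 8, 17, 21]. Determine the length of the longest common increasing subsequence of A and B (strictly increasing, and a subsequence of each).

For each value that appears in both, track the longest common increasing run ending there.
The best achievable length is 6; one witness is 4, 8, 12, 14, 17, 21 (A-positions 2,3,6,8,11,13, B-positions 1,3,4,6,9,10).

6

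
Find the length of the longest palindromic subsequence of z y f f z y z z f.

One longest palindromic subsequence is zyffyz (positions 1,2,3,4,6,8); it reads the same forward and backward, and the interval DP gives dp[1][9] = 6.

6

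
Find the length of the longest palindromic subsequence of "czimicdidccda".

7

One longest palindromic subsequence is ccdidcc (positions 1,6,7,8,9,10,11); it reads the same forward and backward, and the interval DP gives dp[1][13] = 7.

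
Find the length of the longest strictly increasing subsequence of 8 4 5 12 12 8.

3

Let dp[i] be the longest increasing subsequence ending at position i. Then dp = [1, 1, 2, 3, 3, 3].
The maximum is 3; one witness is 4, 5, 12 at positions 2,3,4.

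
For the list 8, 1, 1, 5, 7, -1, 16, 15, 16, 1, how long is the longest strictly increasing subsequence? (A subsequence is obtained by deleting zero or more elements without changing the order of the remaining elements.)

5

Scanning left to right, the best length ending at each element is: 8→1, 1→1, 1→1, 5→2, 7→3, -1→1, 16→4, 15→4, 16→5, 1→2.
So the longest increasing subsequence has length 5, e.g. 1, 5, 7, 15, 16.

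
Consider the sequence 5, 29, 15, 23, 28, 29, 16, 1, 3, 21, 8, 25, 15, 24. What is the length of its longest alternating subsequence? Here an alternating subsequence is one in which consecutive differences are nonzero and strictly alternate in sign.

10

A longest alternating subsequence is 5, 29, 15, 23, 16, 21, 8, 25, 15, 24 (positions 1,2,3,4,7,10,11,12,13,14); its 9 consecutive differences strictly alternate in sign, and length 10 is optimal.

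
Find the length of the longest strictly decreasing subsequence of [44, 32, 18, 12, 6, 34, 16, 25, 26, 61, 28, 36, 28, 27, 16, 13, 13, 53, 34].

One longest decreasing subsequence is 44, 32, 28, 27, 16, 13 (positions 1,2,11,14,15,16), of length 6; no longer one exists.

6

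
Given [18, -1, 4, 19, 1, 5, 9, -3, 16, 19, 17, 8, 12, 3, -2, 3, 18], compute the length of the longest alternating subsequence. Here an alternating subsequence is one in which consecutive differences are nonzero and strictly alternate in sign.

Track the best alternating length ending on an up-step vs a down-step at each position: up/down = 1/1, 1/2, 3/2, 3/1, 3/4, 5/4, 5/4, 1/6, 7/4, 7/1, 7/8, 7/8, 9/8, 7/10, 7/10, 11/10, 11/8.
The maximum over both is 11; one such subsequence is 18, -1, 4, 1, 5, -3, 16, 8, 12, -2, 3.

11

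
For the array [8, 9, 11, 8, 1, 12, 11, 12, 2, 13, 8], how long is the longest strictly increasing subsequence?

Let dp[i] be the longest increasing subsequence ending at position i. Then dp = [1, 2, 3, 1, 1, 4, 3, 4, 2, 5, 3].
The maximum is 5; one witness is 8, 9, 11, 12, 13 at positions 1,2,3,6,10.

5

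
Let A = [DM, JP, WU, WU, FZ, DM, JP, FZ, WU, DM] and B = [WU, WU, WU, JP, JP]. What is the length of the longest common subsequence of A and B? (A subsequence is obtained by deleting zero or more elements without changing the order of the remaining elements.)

Backtracking the LCS table gives one alignment: WU (A3,B2) → WU (A4,B3) → JP (A7,B5).
So the longest common subsequence has length 3.

3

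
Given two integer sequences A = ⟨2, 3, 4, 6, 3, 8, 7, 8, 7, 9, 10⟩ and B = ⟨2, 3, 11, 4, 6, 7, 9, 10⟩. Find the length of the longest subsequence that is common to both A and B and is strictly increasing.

7

For each value that appears in both, track the longest common increasing run ending there.
The best achievable length is 7; one witness is 2, 3, 4, 6, 7, 9, 10 (A-positions 1,2,3,4,7,10,11, B-positions 1,2,4,5,6,7,8).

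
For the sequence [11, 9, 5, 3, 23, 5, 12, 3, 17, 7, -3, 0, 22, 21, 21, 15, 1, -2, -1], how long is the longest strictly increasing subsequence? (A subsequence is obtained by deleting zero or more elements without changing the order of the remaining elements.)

5

Scanning left to right, the best length ending at each element is: 11→1, 9→1, 5→1, 3→1, 23→2, 5→2, 12→3, 3→1, 17→4, 7→3, -3→1, 0→2, 22→5, 21→5, 21→5, 15→4, 1→3, -2→2, -1→3.
So the longest increasing subsequence has length 5, e.g. 3, 5, 12, 17, 22.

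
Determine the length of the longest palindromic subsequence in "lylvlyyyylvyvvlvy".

One longest palindromic subsequence is ylvlyyyylvly (positions 2,3,4,5,6,7,8,9,10,14,15,17); it reads the same forward and backward, and the interval DP gives dp[1][17] = 12.

12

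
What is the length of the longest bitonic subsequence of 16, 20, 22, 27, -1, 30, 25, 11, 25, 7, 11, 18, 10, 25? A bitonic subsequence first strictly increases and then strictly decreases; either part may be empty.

Let inc[i] be the LIS ending at i and dec[i] the longest strictly decreasing subsequence starting at i. inc = [1, 2, 3, 4, 1, 5, 4, 2, 4, 2, 3, 4, 3, 5], dec = [3, 3, 3, 4, 1, 4, 3, 2, 3, 1, 2, 2, 1, 1].
max_i inc[i]+dec[i]−1 = 8, with one witness 16, 20, 22, 27, 30, 25, 18, 10.

8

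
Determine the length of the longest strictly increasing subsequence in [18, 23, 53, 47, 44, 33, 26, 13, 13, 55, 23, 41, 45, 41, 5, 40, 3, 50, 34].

6

Let dp[i] be the longest increasing subsequence ending at position i. Then dp = [1, 2, 3, 3, 3, 3, 3, 1, 1, 4, 2, 4, 5, 4, 1, 4, 1, 6, 4].
The maximum is 6; one witness is 18, 23, 33, 41, 45, 50 at positions 1,2,6,12,13,18.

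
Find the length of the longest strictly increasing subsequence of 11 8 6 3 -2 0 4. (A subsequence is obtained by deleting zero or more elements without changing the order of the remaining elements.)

3

Scanning left to right, the best length ending at each element is: 11→1, 8→1, 6→1, 3→1, -2→1, 0→2, 4→3.
So the longest increasing subsequence has length 3, e.g. -2, 0, 4.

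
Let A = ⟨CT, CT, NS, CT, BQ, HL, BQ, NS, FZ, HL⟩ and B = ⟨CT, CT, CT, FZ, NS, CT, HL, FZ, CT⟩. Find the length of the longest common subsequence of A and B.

6

Backtracking the LCS table gives one alignment: CT (A1,B2) → CT (A2,B3) → NS (A3,B5) → CT (A4,B6) → HL (A6,B7) → FZ (A9,B8).
So the longest common subsequence has length 6.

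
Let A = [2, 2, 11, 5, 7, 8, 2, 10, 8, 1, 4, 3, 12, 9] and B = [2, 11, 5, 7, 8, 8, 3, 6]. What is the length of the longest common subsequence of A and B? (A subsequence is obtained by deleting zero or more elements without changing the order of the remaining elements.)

7

Backtracking the LCS table gives one alignment: 2 (A2,B1) → 11 (A3,B2) → 5 (A4,B3) → 7 (A5,B4) → 8 (A6,B5) → 8 (A9,B6) → 3 (A12,B7).
So the longest common subsequence has length 7.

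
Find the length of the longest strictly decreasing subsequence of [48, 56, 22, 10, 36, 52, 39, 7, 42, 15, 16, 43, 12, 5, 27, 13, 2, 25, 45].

7

Scanning left to right, the best length ending at each element is: 48→1, 56→1, 22→2, 10→3, 36→2, 52→2, 39→3, 7→4, 42→3, 15→4, 16→4, 43→3, 12→5, 5→6, 27→4, 13→5, 2→7, 25→5, 45→3.
So the longest decreasing subsequence has length 7, e.g. 56, 52, 39, 15, 12, 5, 2.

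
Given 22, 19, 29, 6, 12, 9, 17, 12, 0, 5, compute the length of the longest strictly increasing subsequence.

3

One longest increasing subsequence is 6, 12, 17 (positions 4,5,7), of length 3; no longer one exists.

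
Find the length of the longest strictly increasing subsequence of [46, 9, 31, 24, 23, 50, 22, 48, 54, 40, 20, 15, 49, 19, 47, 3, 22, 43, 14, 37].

5

Let dp[i] be the longest increasing subsequence ending at position i. Then dp = [1, 1, 2, 2, 2, 3, 2, 3, 4, 3, 2, 2, 4, 3, 4, 1, 4, 5, 2, 5].
The maximum is 5; one witness is 9, 15, 19, 22, 43 at positions 2,12,14,17,18.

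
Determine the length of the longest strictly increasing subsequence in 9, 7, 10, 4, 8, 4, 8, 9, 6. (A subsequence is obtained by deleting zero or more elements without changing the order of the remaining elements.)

Scanning left to right, the best length ending at each element is: 9→1, 7→1, 10→2, 4→1, 8→2, 4→1, 8→2, 9→3, 6→2.
So the longest increasing subsequence has length 3, e.g. 7, 8, 9.

3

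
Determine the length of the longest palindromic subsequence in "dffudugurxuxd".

7

Using dp[i][j] = 2 + dp[i+1][j−1] if the ends match, else max(dp[i+1][j], dp[i][j−1]):
dp[1][13] = 7. A witness is duuguud at positions 1,4,6,7,8,11,13.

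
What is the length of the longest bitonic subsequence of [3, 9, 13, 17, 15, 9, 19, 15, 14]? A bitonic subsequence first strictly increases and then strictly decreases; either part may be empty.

Let inc[i] be the LIS ending at i and dec[i] the longest strictly decreasing subsequence starting at i. inc = [1, 2, 3, 4, 4, 2, 5, 4, 4], dec = [1, 1, 2, 3, 2, 1, 3, 2, 1].
max_i inc[i]+dec[i]−1 = 7, with one witness 3, 9, 13, 17, 19, 15, 14.

7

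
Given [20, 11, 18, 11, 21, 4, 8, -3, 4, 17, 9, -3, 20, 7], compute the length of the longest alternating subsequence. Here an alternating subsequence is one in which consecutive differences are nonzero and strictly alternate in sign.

A longest alternating subsequence is 20, 11, 18, 11, 21, 4, 8, -3, 17, 9, 20, 7 (positions 1,2,3,4,5,6,7,8,10,11,13,14); its 11 consecutive differences strictly alternate in sign, and length 12 is optimal.

12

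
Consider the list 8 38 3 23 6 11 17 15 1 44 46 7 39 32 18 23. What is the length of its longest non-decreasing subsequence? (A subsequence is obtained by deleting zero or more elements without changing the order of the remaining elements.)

6

Let dp[i] be the longest non-decreasing subsequence ending at position i. Then dp = [1, 2, 1, 2, 2, 3, 4, 4, 1, 5, 6, 3, 5, 5, 5, 6].
The maximum is 6; one witness is 3, 6, 11, 17, 44, 46 at positions 3,5,6,7,10,11.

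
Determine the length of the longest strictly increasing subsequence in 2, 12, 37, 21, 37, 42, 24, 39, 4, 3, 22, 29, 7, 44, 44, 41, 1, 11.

6

Let dp[i] be the longest increasing subsequence ending at position i. Then dp = [1, 2, 3, 3, 4, 5, 4, 5, 2, 2, 4, 5, 3, 6, 6, 6, 1, 4].
The maximum is 6; one witness is 2, 12, 21, 37, 42, 44 at positions 1,2,4,5,6,14.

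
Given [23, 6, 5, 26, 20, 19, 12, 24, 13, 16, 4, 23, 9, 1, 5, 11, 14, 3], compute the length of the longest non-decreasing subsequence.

Scanning left to right, the best length ending at each element is: 23→1, 6→1, 5→1, 26→2, 20→2, 19→2, 12→2, 24→3, 13→3, 16→4, 4→1, 23→5, 9→2, 1→1, 5→2, 11→3, 14→4, 3→2.
So the longest non-decreasing subsequence has length 5, e.g. 6, 12, 13, 16, 23.

5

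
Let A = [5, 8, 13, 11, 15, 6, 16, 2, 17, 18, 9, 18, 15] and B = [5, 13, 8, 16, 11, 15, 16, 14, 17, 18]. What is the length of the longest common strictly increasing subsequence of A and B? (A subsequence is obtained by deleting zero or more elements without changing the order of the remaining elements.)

For each value that appears in both, track the longest common increasing run ending there.
The best achievable length is 7; one witness is 5, 8, 11, 15, 16, 17, 18 (A-positions 1,2,4,5,7,9,10, B-positions 1,3,5,6,7,9,10).

7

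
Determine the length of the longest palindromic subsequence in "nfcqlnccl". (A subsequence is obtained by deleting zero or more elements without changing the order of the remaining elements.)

Using dp[i][j] = 2 + dp[i+1][j−1] if the ends match, else max(dp[i+1][j], dp[i][j−1]):
dp[1][9] = 4. A witness is lccl at positions 5,7,8,9.

4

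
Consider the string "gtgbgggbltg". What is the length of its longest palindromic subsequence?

9

Using dp[i][j] = 2 + dp[i+1][j−1] if the ends match, else max(dp[i+1][j], dp[i][j−1]):
dp[1][11] = 9. A witness is gtbgggbtg at positions 1,2,4,5,6,7,8,10,11.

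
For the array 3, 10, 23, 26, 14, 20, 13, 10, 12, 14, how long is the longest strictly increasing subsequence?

4

Let dp[i] be the longest increasing subsequence ending at position i. Then dp = [1, 2, 3, 4, 3, 4, 3, 2, 3, 4].
The maximum is 4; one witness is 3, 10, 23, 26 at positions 1,2,3,4.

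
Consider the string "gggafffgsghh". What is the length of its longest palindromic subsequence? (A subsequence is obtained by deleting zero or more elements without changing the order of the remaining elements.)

7

Using dp[i][j] = 2 + dp[i+1][j−1] if the ends match, else max(dp[i+1][j], dp[i][j−1]):
dp[1][12] = 7. A witness is ggfffgg at positions 2,3,5,6,7,8,10.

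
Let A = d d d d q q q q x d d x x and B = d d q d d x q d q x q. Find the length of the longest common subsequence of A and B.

A longest common subsequence is ddddqqq (length 7); the LCS DP confirms no longer common subsequence exists.

7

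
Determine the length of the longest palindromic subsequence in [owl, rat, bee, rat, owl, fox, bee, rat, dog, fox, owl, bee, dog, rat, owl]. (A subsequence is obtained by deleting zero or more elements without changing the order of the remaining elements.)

One longest palindromic subsequence is owl rat bee owl fox dog fox owl bee rat owl (positions 1,2,3,5,6,9,10,11,12,14,15); it reads the same forward and backward, and the interval DP gives dp[1][15] = 11.

11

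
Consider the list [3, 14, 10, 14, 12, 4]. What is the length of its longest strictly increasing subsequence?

3

Scanning left to right, the best length ending at each element is: 3→1, 14→2, 10→2, 14→3, 12→3, 4→2.
So the longest increasing subsequence has length 3, e.g. 3, 10, 14.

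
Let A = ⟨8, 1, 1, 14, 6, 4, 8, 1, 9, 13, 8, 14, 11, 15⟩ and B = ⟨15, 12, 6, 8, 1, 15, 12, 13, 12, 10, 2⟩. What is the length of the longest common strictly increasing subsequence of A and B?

For each value that appears in both, track the longest common increasing run ending there.
The best achievable length is 3; one witness is 6, 8, 15 (A-positions 5,7,14, B-positions 3,4,6).

3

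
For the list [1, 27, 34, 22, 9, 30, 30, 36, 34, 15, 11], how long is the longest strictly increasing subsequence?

One longest increasing subsequence is 1, 27, 34, 36 (positions 1,2,3,8), of length 4; no longer one exists.

4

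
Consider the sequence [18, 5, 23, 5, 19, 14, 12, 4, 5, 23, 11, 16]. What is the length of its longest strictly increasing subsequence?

Let dp[i] be the longest increasing subsequence ending at position i. Then dp = [1, 1, 2, 1, 2, 2, 2, 1, 2, 3, 3, 4].
The maximum is 4; one witness is 4, 5, 11, 16 at positions 8,9,11,12.

4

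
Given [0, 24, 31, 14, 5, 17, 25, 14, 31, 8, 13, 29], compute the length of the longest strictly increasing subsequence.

5

One longest increasing subsequence is 0, 14, 17, 25, 31 (positions 1,4,6,7,9), of length 5; no longer one exists.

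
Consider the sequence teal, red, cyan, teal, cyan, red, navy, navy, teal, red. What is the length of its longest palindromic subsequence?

7

Using dp[i][j] = 2 + dp[i+1][j−1] if the ends match, else max(dp[i+1][j], dp[i][j−1]):
dp[1][10] = 7. A witness is teal red cyan teal cyan red teal at positions 1,2,3,4,5,6,9.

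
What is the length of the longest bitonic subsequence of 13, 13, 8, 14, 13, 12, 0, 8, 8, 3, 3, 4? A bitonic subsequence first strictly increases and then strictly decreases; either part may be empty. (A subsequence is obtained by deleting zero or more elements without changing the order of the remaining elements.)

6

Let inc[i] be the LIS ending at i and dec[i] the longest strictly decreasing subsequence starting at i. inc = [1, 1, 1, 2, 2, 2, 1, 2, 2, 2, 2, 3], dec = [4, 4, 2, 5, 4, 3, 1, 2, 2, 1, 1, 1].
max_i inc[i]+dec[i]−1 = 6, with one witness 13, 14, 13, 12, 8, 4.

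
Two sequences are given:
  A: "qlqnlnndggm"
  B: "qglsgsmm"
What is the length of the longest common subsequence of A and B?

4

A longest common subsequence is qlgm (length 4); the LCS DP confirms no longer common subsequence exists.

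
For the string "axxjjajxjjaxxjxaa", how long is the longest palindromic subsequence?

Using dp[i][j] = 2 + dp[i+1][j−1] if the ends match, else max(dp[i+1][j], dp[i][j−1]):
dp[1][17] = 11. A witness is axjajjjajxa at positions 1,3,4,6,7,9,10,11,14,15,17.

11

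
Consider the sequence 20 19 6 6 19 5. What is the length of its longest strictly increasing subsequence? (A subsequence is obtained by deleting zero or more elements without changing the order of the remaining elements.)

Scanning left to right, the best length ending at each element is: 20→1, 19→1, 6→1, 6→1, 19→2, 5→1.
So the longest increasing subsequence has length 2, e.g. 6, 19.

2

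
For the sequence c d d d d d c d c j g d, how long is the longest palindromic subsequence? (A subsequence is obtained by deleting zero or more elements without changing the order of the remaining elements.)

8

One longest palindromic subsequence is cddddddc (positions 1,2,3,4,5,6,8,9); it reads the same forward and backward, and the interval DP gives dp[1][12] = 8.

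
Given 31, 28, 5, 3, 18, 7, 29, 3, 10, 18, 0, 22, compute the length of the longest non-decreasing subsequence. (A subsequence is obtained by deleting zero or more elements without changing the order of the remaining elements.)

Let dp[i] be the longest non-decreasing subsequence ending at position i. Then dp = [1, 1, 1, 1, 2, 2, 3, 2, 3, 4, 1, 5].
The maximum is 5; one witness is 5, 7, 10, 18, 22 at positions 3,6,9,10,12.

5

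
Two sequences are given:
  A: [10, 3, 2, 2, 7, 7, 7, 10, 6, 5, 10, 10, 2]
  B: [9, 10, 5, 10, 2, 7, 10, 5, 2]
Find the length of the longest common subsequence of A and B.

6

Backtracking the LCS table gives one alignment: 10 (A1,B4) → 2 (A4,B5) → 7 (A7,B6) → 10 (A8,B7) → 5 (A10,B8) → 2 (A13,B9).
So the longest common subsequence has length 6.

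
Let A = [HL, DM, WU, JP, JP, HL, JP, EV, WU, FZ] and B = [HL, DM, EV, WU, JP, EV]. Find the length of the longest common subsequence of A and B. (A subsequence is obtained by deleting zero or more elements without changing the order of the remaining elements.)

5

Backtracking the LCS table gives one alignment: HL (A1,B1) → DM (A2,B2) → WU (A3,B4) → JP (A7,B5) → EV (A8,B6).
So the longest common subsequence has length 5.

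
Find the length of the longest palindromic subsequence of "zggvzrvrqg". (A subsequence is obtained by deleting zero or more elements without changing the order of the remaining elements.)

One longest palindromic subsequence is grvrg (positions 2,6,7,8,10); it reads the same forward and backward, and the interval DP gives dp[1][10] = 5.

5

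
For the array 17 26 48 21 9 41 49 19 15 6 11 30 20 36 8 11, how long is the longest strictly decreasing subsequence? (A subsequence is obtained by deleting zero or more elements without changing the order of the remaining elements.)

6

Scanning left to right, the best length ending at each element is: 17→1, 26→1, 48→1, 21→2, 9→3, 41→2, 49→1, 19→3, 15→4, 6→5, 11→5, 30→3, 20→4, 36→3, 8→6, 11→5.
So the longest decreasing subsequence has length 6, e.g. 26, 21, 19, 15, 11, 8.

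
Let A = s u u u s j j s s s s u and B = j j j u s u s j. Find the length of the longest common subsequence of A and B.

4

A longest common subsequence is susj (length 4); the LCS DP confirms no longer common subsequence exists.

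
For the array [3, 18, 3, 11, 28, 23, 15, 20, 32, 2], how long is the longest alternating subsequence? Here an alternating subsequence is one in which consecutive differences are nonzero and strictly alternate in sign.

7

A longest alternating subsequence is 3, 18, 3, 28, 15, 20, 2 (positions 1,2,3,5,7,8,10); its 6 consecutive differences strictly alternate in sign, and length 7 is optimal.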